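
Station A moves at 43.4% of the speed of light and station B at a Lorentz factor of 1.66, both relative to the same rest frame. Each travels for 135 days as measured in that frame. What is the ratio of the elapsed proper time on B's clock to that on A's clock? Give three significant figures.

τ_B/τ_A = 0.669

A: β = 0.434; γ = 1/√(1 − 0.434²) = 1/√0.8116 = 1.110. B: γ = 1.66.
τ_A/τ_B = γ_B/γ_A = 1.660/1.110 = 1.496, so τ_B/τ_A = 0.6687.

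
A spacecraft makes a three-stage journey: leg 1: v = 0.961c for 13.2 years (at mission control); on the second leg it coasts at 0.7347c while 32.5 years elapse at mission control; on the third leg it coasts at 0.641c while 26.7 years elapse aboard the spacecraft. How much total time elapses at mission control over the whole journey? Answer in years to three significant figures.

Δt = 80.5 years

Leg 1: 13.2 years is already measured at mission control.
Leg 2: 32.5 years is already measured at mission control.
Leg 3: γ = 1/√(1 − 0.641²) = 1/√0.5891 = 1.303; Δt_3 = 1.303 × 26.7 = 34.79 years.
Total: 13.20 + 32.50 + 34.79 years.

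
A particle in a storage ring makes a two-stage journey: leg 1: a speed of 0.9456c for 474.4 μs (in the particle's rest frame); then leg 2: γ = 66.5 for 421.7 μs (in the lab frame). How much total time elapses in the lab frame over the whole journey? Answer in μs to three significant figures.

Δt = 1880 μs

Leg 1: γ = 1/√(1 − 0.9456²) = 1/√0.1058 = 3.074; Δt_1 = 3.074 × 474.4 = 1458 μs.
Leg 2: 421.7 μs is already measured in the lab frame.
Total: 1458 + 421.7 μs.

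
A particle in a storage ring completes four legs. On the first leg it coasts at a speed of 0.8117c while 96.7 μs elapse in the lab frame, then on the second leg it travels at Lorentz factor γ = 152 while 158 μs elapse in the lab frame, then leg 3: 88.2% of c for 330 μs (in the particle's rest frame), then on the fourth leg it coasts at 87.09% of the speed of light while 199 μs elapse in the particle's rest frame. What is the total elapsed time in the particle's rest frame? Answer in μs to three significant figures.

Leg 1: γ = 1/√(1 − 0.8117²) = 1/√0.3411 = 1.712; τ_1 = 96.7/1.712 = 56.48 μs.
Leg 2: γ = 152; τ_2 = 158/152.0 = 1.039 μs.
Leg 3: 330 μs is already measured in the particle's rest frame.
Leg 4: 199 μs is already measured in the particle's rest frame.
Total: 56.48 + 1.039 + 330.0 + 199.0 μs.

τ = 587 μs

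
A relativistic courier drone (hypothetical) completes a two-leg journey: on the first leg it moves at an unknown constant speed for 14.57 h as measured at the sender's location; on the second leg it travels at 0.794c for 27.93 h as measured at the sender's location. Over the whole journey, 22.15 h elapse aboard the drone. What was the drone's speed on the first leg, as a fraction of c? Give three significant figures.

β = 0.935

Leg 1: speed unknown; τ_1 = 14.57/γ_1.
Leg 2: γ = 1/√(1 − 0.794²) = 1/√0.3696 = 1.645; τ_2 = 27.93/1.645 = 16.98 h.
Total proper time: τ_1 + 16.98 = 22.15, so τ_1 = 22.15 − 16.98 = 5.171 h.
γ_1 = 14.57/5.171 = 2.818; β = √(1 − 1/γ²) = √0.8740.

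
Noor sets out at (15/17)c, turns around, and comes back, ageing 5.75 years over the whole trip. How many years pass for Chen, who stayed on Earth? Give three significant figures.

Δt = 12.2 years

γ = 1/√(1 − (15/17)²) = 17/8 = 2.125
Earth-frame duration is the dilated interval: Δt = γτ = 2.125 × 5.75 years.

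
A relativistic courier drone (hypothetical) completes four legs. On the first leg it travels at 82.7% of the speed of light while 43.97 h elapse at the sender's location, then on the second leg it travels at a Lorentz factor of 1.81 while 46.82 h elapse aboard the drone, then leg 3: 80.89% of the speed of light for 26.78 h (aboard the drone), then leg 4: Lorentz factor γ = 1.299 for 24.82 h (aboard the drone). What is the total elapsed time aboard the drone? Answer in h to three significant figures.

Leg 1: β = 0.827; γ = 1/√(1 − 0.827²) = 1/√0.3161 = 1.779; τ_1 = 43.97/1.779 = 24.72 h.
Leg 2: 46.82 h is already measured aboard the drone.
Leg 3: 26.78 h is already measured aboard the drone.
Leg 4: 24.82 h is already measured aboard the drone.
Total: 24.72 + 46.82 + 26.78 + 24.82 h.

τ = 123 h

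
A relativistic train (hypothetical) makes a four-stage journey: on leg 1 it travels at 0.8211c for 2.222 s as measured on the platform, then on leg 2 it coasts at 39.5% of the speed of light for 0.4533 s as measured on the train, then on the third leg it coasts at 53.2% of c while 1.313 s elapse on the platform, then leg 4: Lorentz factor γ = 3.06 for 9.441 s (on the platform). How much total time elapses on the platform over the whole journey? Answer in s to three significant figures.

Δt = 13.5 s

Leg 1: 2.222 s is already measured on the platform.
Leg 2: β = 0.395; γ = 1/√(1 − 0.395²) = 1/√0.8440 = 1.089; Δt_2 = 1.089 × 0.4533 = 0.4934 s.
Leg 3: 1.313 s is already measured on the platform.
Leg 4: 9.441 s is already measured on the platform.
Total: 2.222 + 0.4934 + 1.313 + 9.441 s.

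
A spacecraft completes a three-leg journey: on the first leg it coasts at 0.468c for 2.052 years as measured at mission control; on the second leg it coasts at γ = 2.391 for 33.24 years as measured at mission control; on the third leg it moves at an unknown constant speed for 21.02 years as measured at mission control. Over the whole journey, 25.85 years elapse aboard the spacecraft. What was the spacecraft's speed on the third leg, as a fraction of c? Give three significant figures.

β = 0.876

Leg 1: γ = 1/√(1 − 0.468²) = 1/√0.7810 = 1.132; τ_1 = 2.052/1.132 = 1.813 years.
Leg 2: γ = 2.391; τ_2 = 33.24/2.391 = 13.90 years.
Leg 3: speed unknown; τ_3 = 21.02/γ_3.
Total proper time: 1.813 + 13.90 + τ_3 = 25.85, so τ_3 = 25.85 − 15.72 = 10.13 years.
γ_3 = 21.02/10.13 = 2.074; β = √(1 − 1/γ²) = √0.7675.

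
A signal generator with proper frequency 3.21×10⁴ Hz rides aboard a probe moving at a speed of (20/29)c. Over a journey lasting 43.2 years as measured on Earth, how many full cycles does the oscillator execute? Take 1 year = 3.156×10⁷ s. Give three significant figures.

γ = 1/√(1 − (20/29)²) = 29/21 ≈ 1.381
The oscillator's own cycle count is N = f × τ where τ is the proper time aboard the probe. τ = Δt/γ = 43.2/1.381 = 31.28 years = 9.873×10⁸ s.
N = 3.21×10⁴ × 9.873×10⁸ = 3.169×10¹³.

N = 3.17×10¹³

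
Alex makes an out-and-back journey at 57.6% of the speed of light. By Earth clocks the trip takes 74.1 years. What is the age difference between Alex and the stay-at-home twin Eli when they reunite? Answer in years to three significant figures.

Δt − τ = 13.5 years

β = 0.576; γ = 1/√(1 − 0.576²) = 1/√0.6682 = 1.223
Alex's elapsed proper time: τ = 74.1/1.223 = 60.57 years.
Age gap = Δt − τ = 74.1 − 60.57 years.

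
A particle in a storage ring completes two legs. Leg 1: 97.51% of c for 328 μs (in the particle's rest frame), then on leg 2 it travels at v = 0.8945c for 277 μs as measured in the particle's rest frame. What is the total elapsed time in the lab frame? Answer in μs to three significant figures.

Δt = 2100 μs

Leg 1: β = 0.9751; γ = 1/√(1 − 0.9751²) = 1/√0.04918 = 4.509; Δt_1 = 4.509 × 328 = 1479 μs.
Leg 2: γ = 1/√(1 − 0.8945²) = 1/√0.1999 = 2.237; Δt_2 = 2.237 × 277 = 619.6 μs.
Total: 1479 + 619.6 μs.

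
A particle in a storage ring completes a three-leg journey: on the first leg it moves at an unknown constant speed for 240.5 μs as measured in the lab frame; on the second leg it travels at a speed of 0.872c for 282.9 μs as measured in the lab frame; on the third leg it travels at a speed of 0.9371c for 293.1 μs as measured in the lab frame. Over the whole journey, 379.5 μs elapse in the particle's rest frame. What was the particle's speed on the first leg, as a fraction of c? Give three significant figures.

β = 0.817

Leg 1: speed unknown; τ_1 = 240.5/γ_1.
Leg 2: γ = 1/√(1 − 0.872²) = 1/√0.2396 = 2.043; τ_2 = 282.9/2.043 = 138.5 μs.
Leg 3: γ = 1/√(1 − 0.9371²) = 1/√0.1218 = 2.865; τ_3 = 293.1/2.865 = 102.3 μs.
Total proper time: τ_1 + 138.5 + 102.3 = 379.5, so τ_1 = 379.5 − 240.8 = 138.7 μs.
γ_1 = 240.5/138.7 = 1.734; β = √(1 − 1/γ²) = √0.6674.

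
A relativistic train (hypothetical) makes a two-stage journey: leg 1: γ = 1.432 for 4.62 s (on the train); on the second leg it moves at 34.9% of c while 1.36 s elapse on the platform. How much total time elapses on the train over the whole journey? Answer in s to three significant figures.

Leg 1: 4.62 s is already measured on the train.
Leg 2: β = 0.349; γ = 1/√(1 − 0.349²) = 1/√0.8782 = 1.067; τ_2 = 1.36/1.067 = 1.274 s.
Total: 4.620 + 1.274 s.

τ = 5.89 s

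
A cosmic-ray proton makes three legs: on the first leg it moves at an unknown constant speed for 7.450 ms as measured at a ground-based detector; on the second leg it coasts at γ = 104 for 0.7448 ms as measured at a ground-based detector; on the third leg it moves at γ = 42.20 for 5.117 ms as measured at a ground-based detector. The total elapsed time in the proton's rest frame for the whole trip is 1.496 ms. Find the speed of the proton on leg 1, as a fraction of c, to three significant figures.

β = 0.983

Leg 1: speed unknown; τ_1 = 7.450/γ_1.
Leg 2: γ = 104; τ_2 = 0.7448/104.0 = 0.007162 ms.
Leg 3: γ = 42.20; τ_3 = 5.117/42.20 = 0.1213 ms.
Total proper time: τ_1 + 0.007162 + 0.1213 = 1.496, so τ_1 = 1.496 − 0.1284 = 1.368 ms.
γ_1 = 7.450/1.368 = 5.448; β = √(1 − 1/γ²) = √0.9663.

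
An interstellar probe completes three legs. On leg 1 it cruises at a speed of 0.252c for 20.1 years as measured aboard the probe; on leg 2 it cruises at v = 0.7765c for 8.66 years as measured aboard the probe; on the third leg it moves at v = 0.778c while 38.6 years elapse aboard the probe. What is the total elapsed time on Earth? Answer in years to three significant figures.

Δt = 96.0 years

Leg 1: γ = 1/√(1 − 0.252²) = 1/√0.9365 = 1.033; Δt_1 = 1.033 × 20.1 = 20.77 years.
Leg 2: γ = 1/√(1 − 0.7765²) = 1/√0.3970 = 1.587; Δt_2 = 1.587 × 8.66 = 13.74 years.
Leg 3: γ = 1/√(1 − 0.778²) = 1/√0.3947 = 1.592; Δt_3 = 1.592 × 38.6 = 61.44 years.
Total: 20.77 + 13.74 + 61.44 years.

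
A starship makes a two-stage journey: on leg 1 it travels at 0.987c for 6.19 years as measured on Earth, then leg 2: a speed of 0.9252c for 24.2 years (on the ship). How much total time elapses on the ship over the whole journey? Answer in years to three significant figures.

τ = 25.2 years

Leg 1: γ = 1/√(1 − 0.987²) = 1/√0.02583 = 6.222; τ_1 = 6.19/6.222 = 0.9949 years.
Leg 2: 24.2 years is already measured on the ship.
Total: 0.9949 + 24.20 years.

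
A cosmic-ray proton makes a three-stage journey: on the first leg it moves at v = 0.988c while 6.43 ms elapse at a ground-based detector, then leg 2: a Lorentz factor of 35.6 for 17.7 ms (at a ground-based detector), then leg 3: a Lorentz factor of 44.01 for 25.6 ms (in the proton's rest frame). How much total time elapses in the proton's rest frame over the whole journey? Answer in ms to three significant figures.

τ = 27.1 ms

Leg 1: γ = 1/√(1 − 0.988²) = 1/√0.02386 = 6.474; τ_1 = 6.43/6.474 = 0.9931 ms.
Leg 2: γ = 35.6; τ_2 = 17.7/35.60 = 0.4972 ms.
Leg 3: 25.6 ms is already measured in the proton's rest frame.
Total: 0.9931 + 0.4972 + 25.60 ms.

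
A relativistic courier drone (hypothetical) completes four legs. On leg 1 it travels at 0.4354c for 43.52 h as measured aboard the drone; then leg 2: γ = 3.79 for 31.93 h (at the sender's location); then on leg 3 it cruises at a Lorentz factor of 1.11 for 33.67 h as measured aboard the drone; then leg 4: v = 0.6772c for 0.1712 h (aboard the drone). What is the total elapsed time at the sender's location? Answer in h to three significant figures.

Δt = 118 h

Leg 1: γ = 1/√(1 − 0.4354²) = 1/√0.8104 = 1.111; Δt_1 = 1.111 × 43.52 = 48.34 h.
Leg 2: 31.93 h is already measured at the sender's location.
Leg 3: γ = 1.11; Δt_3 = 1.110 × 33.67 = 37.37 h.
Leg 4: γ = 1/√(1 − 0.6772²) = 1/√0.5414 = 1.359; Δt_4 = 1.359 × 0.1712 = 0.2327 h.
Total: 48.34 + 31.93 + 37.37 + 0.2327 h.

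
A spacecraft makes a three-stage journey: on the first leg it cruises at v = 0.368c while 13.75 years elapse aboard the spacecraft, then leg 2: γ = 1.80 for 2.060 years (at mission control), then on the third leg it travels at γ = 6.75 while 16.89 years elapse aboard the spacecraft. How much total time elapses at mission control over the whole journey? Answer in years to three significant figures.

Δt = 131 years

Leg 1: γ = 1/√(1 − 0.368²) = 1/√0.8646 = 1.075; Δt_1 = 1.075 × 13.75 = 14.79 years.
Leg 2: 2.060 years is already measured at mission control.
Leg 3: γ = 6.75; Δt_3 = 6.750 × 16.89 = 114.0 years.
Total: 14.79 + 2.060 + 114.0 years.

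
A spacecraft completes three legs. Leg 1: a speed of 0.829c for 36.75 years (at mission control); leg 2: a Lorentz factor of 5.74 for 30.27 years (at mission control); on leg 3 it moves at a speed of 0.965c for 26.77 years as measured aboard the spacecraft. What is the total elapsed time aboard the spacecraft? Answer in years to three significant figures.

Leg 1: γ = 1/√(1 − 0.829²) = 1/√0.3128 = 1.788; τ_1 = 36.75/1.788 = 20.55 years.
Leg 2: γ = 5.74; τ_2 = 30.27/5.740 = 5.274 years.
Leg 3: 26.77 years is already measured aboard the spacecraft.
Total: 20.55 + 5.274 + 26.77 years.

τ = 52.6 years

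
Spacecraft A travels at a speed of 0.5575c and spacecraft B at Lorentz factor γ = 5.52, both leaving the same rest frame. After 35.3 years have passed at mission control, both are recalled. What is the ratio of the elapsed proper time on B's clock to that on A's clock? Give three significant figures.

A: γ = 1/√(1 − 0.5575²) = 1/√0.6892 = 1.205. B: γ = 5.52.
τ_A/τ_B = γ_B/γ_A = 5.520/1.205 = 4.583, so τ_B/τ_A = 0.2182.

τ_B/τ_A = 0.218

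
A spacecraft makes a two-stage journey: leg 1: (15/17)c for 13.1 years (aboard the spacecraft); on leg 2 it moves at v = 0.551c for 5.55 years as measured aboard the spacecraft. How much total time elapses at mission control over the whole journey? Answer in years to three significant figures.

Δt = 34.5 years

Leg 1: γ = 1/√(1 − (15/17)²) = 17/8 = 2.125; Δt_1 = 2.125 × 13.1 = 27.84 years.
Leg 2: γ = 1/√(1 − 0.551²) = 1/√0.6964 = 1.198; Δt_2 = 1.198 × 5.55 = 6.651 years.
Total: 27.84 + 6.651 years.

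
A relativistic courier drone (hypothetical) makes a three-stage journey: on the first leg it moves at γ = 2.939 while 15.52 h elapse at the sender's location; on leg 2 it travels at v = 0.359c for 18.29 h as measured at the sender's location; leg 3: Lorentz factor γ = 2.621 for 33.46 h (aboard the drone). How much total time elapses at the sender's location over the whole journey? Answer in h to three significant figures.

Δt = 122 h

Leg 1: 15.52 h is already measured at the sender's location.
Leg 2: 18.29 h is already measured at the sender's location.
Leg 3: γ = 2.621; Δt_3 = 2.621 × 33.46 = 87.70 h.
Total: 15.52 + 18.29 + 87.70 h.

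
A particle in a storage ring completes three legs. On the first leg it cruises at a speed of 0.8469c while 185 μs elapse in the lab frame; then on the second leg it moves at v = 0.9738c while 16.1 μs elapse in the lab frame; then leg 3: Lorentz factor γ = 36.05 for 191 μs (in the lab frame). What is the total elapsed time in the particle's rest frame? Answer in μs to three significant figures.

Leg 1: γ = 1/√(1 − 0.8469²) = 1/√0.2828 = 1.881; τ_1 = 185/1.881 = 98.37 μs.
Leg 2: γ = 1/√(1 − 0.9738²) = 1/√0.05171 = 4.397; τ_2 = 16.1/4.397 = 3.661 μs.
Leg 3: γ = 36.05; τ_3 = 191/36.05 = 5.298 μs.
Total: 98.37 + 3.661 + 5.298 μs.

τ = 107 μs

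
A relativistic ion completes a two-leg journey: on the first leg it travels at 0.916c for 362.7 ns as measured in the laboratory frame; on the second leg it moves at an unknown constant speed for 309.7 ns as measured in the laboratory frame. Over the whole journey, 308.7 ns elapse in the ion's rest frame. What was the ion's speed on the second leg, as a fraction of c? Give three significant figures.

β = 0.850

Leg 1: γ = 1/√(1 − 0.916²) = 1/√0.1609 = 2.493; τ_1 = 362.7/2.493 = 145.5 ns.
Leg 2: speed unknown; τ_2 = 309.7/γ_2.
Total proper time: 145.5 + τ_2 = 308.7, so τ_2 = 308.7 − 145.5 = 163.2 ns.
γ_2 = 309.7/163.2 = 1.898; β = √(1 − 1/γ²) = √0.7223.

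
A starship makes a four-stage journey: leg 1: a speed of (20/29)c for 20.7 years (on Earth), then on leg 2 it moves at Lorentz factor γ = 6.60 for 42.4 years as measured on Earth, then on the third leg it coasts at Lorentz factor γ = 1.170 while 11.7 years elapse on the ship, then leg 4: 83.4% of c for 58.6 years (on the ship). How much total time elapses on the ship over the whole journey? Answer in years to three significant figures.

Leg 1: γ = 1/√(1 − (20/29)²) = 29/21 ≈ 1.381; τ_1 = 20.7/1.381 = 14.99 years.
Leg 2: γ = 6.60; τ_2 = 42.4/6.600 = 6.424 years.
Leg 3: 11.7 years is already measured on the ship.
Leg 4: 58.6 years is already measured on the ship.
Total: 14.99 + 6.424 + 11.70 + 58.60 years.

τ = 91.7 years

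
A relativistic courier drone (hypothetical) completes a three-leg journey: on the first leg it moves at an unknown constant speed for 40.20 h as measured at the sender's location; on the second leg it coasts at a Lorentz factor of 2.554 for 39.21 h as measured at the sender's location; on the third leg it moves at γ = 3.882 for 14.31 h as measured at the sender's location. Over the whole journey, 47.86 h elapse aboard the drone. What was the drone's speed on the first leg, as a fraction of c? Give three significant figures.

Leg 1: speed unknown; τ_1 = 40.20/γ_1.
Leg 2: γ = 2.554; τ_2 = 39.21/2.554 = 15.35 h.
Leg 3: γ = 3.882; τ_3 = 14.31/3.882 = 3.686 h.
Total proper time: τ_1 + 15.35 + 3.686 = 47.86, so τ_1 = 47.86 − 19.04 = 28.82 h.
γ_1 = 40.20/28.82 = 1.395; β = √(1 − 1/γ²) = √0.4860.

β = 0.697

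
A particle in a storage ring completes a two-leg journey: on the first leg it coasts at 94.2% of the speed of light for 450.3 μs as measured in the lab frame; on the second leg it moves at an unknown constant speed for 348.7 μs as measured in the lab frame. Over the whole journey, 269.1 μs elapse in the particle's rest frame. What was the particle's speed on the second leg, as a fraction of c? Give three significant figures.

β = 0.941

Leg 1: β = 0.942; γ = 1/√(1 − 0.942²) = 1/√0.1126 = 2.980; τ_1 = 450.3/2.980 = 151.1 μs.
Leg 2: speed unknown; τ_2 = 348.7/γ_2.
Total proper time: 151.1 + τ_2 = 269.1, so τ_2 = 269.1 − 151.1 = 118.0 μs.
γ_2 = 348.7/118.0 = 2.956; β = √(1 − 1/γ²) = √0.8855.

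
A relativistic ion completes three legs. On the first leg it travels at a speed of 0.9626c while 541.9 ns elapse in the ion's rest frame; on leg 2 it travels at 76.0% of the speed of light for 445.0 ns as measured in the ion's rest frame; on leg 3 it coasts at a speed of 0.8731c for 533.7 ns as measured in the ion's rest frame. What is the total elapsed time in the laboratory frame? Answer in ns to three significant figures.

Leg 1: γ = 1/√(1 − 0.9626²) = 1/√0.07340 = 3.691; Δt_1 = 3.691 × 541.9 = 2000 ns.
Leg 2: β = 0.760; γ = 1/√(1 − 0.760²) = 1/√0.4224 = 1.539; Δt_2 = 1.539 × 445.0 = 684.7 ns.
Leg 3: γ = 1/√(1 − 0.8731²) = 1/√0.2377 = 2.051; Δt_3 = 2.051 × 533.7 = 1095 ns.
Total: 2000 + 684.7 + 1095 ns.

Δt = 3780 ns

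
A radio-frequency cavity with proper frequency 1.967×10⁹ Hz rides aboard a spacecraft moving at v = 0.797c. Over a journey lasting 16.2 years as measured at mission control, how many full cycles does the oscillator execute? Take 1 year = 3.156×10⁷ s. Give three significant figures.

γ = 1/√(1 − 0.797²) = 1/√0.3648 = 1.656
The oscillator's own cycle count is N = f × τ where τ is the proper time aboard the spacecraft. τ = Δt/γ = 16.2/1.656 = 9.784 years = 3.088×10⁸ s.
N = 1.967×10⁹ × 3.088×10⁸ = 6.074×10¹⁷.

N = 6.07×10¹⁷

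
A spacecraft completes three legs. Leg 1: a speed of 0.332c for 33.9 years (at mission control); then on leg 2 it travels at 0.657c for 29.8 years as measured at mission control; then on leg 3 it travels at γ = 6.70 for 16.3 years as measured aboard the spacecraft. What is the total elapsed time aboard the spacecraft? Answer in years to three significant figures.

τ = 70.7 years

Leg 1: γ = 1/√(1 − 0.332²) = 1/√0.8898 = 1.060; τ_1 = 33.9/1.060 = 31.98 years.
Leg 2: γ = 1/√(1 − 0.657²) = 1/√0.5684 = 1.326; τ_2 = 29.8/1.326 = 22.47 years.
Leg 3: 16.3 years is already measured aboard the spacecraft.
Total: 31.98 + 22.47 + 16.30 years.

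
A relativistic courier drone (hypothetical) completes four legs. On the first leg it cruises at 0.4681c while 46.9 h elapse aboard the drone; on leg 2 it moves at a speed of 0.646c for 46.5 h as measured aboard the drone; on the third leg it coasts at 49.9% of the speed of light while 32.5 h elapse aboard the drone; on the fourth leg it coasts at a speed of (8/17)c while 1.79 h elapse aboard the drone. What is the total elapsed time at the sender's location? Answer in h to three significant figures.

Δt = 154 h

Leg 1: γ = 1/√(1 − 0.4681²) = 1/√0.7809 = 1.132; Δt_1 = 1.132 × 46.9 = 53.07 h.
Leg 2: γ = 1/√(1 − 0.646²) = 1/√0.5827 = 1.310; Δt_2 = 1.310 × 46.5 = 60.92 h.
Leg 3: β = 0.499; γ = 1/√(1 − 0.499²) = 1/√0.7510 = 1.154; Δt_3 = 1.154 × 32.5 = 37.50 h.
Leg 4: γ = 1/√(1 − (8/17)²) = 17/15 ≈ 1.133; Δt_4 = 1.133 × 1.79 = 2.029 h.
Total: 53.07 + 60.92 + 37.50 + 2.029 h.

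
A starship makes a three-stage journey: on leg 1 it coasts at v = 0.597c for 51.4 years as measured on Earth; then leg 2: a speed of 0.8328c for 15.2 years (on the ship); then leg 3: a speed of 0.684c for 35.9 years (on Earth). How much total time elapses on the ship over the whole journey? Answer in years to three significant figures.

Leg 1: γ = 1/√(1 − 0.597²) = 1/√0.6436 = 1.247; τ_1 = 51.4/1.247 = 41.24 years.
Leg 2: 15.2 years is already measured on the ship.
Leg 3: γ = 1/√(1 − 0.684²) = 1/√0.5321 = 1.371; τ_3 = 35.9/1.371 = 26.19 years.
Total: 41.24 + 15.20 + 26.19 years.

τ = 82.6 years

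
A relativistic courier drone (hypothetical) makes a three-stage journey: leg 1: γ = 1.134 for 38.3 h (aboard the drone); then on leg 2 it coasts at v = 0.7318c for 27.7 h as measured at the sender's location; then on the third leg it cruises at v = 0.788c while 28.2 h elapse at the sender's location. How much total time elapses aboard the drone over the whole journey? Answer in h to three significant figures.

Leg 1: 38.3 h is already measured aboard the drone.
Leg 2: γ = 1/√(1 − 0.7318²) = 1/√0.4645 = 1.467; τ_2 = 27.7/1.467 = 18.88 h.
Leg 3: γ = 1/√(1 − 0.788²) = 1/√0.3791 = 1.624; τ_3 = 28.2/1.624 = 17.36 h.
Total: 38.30 + 18.88 + 17.36 h.

τ = 74.5 h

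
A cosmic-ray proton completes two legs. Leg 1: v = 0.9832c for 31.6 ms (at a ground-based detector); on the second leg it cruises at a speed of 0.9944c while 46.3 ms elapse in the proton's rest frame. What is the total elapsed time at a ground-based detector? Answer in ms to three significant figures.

Leg 1: 31.6 ms is already measured at a ground-based detector.
Leg 2: γ = 1/√(1 − 0.9944²) = 1/√0.01117 = 9.462; Δt_2 = 9.462 × 46.3 = 438.1 ms.
Total: 31.60 + 438.1 ms.

Δt = 470 ms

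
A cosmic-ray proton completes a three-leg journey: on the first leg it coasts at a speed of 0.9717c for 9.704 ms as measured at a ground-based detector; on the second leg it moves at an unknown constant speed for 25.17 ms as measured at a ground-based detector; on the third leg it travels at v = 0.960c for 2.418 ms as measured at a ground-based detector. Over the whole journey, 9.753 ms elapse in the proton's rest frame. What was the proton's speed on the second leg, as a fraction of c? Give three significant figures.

Leg 1: γ = 1/√(1 − 0.9717²) = 1/√0.05580 = 4.233; τ_1 = 9.704/4.233 = 2.292 ms.
Leg 2: speed unknown; τ_2 = 25.17/γ_2.
Leg 3: γ = 1/√(1 − 0.960²) = 1/√0.07840 = 3.571; τ_3 = 2.418/3.571 = 0.6770 ms.
Total proper time: 2.292 + τ_2 + 0.6770 = 9.753, so τ_2 = 9.753 − 2.969 = 6.784 ms.
γ_2 = 25.17/6.784 = 3.710; β = √(1 − 1/γ²) = √0.9274.

β = 0.963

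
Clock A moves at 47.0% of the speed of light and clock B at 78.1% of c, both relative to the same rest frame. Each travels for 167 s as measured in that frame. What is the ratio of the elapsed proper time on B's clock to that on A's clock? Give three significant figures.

τ_B/τ_A = 0.708

A: β = 0.470; γ = 1/√(1 − 0.470²) = 1/√0.7791 = 1.133. B: β = 0.781; γ = 1/√(1 − 0.781²) = 1/√0.3900 = 1.601.
τ_A/τ_B = γ_B/γ_A = 1.601/1.133 = 1.413, so τ_B/τ_A = 0.7076.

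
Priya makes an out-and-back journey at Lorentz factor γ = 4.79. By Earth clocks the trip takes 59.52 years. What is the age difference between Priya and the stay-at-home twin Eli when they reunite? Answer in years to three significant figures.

Δt − τ = 47.1 years

γ = 4.79
Priya's elapsed proper time: τ = 59.52/4.790 = 12.43 years.
Age gap = Δt − τ = 59.52 − 12.43 years.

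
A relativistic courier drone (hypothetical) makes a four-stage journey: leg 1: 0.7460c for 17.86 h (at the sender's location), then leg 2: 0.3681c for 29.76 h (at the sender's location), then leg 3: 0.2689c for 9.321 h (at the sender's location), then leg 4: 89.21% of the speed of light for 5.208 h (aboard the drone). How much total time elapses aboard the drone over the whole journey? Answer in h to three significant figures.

Leg 1: γ = 1/√(1 − 0.7460²) = 1/√0.4435 = 1.502; τ_1 = 17.86/1.502 = 11.89 h.
Leg 2: γ = 1/√(1 − 0.3681²) = 1/√0.8645 = 1.076; τ_2 = 29.76/1.076 = 27.67 h.
Leg 3: γ = 1/√(1 − 0.2689²) = 1/√0.9277 = 1.038; τ_3 = 9.321/1.038 = 8.978 h.
Leg 4: 5.208 h is already measured aboard the drone.
Total: 11.89 + 27.67 + 8.978 + 5.208 h.

τ = 53.7 h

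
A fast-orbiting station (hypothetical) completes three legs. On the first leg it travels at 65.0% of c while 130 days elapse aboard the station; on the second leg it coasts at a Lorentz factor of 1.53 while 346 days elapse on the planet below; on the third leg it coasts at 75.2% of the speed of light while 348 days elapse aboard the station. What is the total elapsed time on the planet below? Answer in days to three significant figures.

Δt = 1050 days

Leg 1: β = 0.650; γ = 1/√(1 − 0.650²) = 1/√0.5775 = 1.316; Δt_1 = 1.316 × 130 = 171.1 days.
Leg 2: 346 days is already measured on the planet below.
Leg 3: β = 0.752; γ = 1/√(1 − 0.752²) = 1/√0.4345 = 1.517; Δt_3 = 1.517 × 348 = 527.9 days.
Total: 171.1 + 346.0 + 527.9 days.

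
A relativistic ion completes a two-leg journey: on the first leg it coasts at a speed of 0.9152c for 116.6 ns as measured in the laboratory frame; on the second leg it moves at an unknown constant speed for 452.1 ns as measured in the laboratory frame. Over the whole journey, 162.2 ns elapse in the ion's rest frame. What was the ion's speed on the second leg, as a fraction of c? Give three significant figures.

β = 0.967

Leg 1: γ = 1/√(1 − 0.9152²) = 1/√0.1624 = 2.481; τ_1 = 116.6/2.481 = 46.99 ns.
Leg 2: speed unknown; τ_2 = 452.1/γ_2.
Total proper time: 46.99 + τ_2 = 162.2, so τ_2 = 162.2 − 46.99 = 115.2 ns.
γ_2 = 452.1/115.2 = 3.924; β = √(1 − 1/γ²) = √0.9351.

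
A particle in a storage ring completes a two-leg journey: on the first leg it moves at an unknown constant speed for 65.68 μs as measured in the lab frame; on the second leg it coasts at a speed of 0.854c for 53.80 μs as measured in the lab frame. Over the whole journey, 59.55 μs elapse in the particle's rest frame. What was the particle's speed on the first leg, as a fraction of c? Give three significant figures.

β = 0.877

Leg 1: speed unknown; τ_1 = 65.68/γ_1.
Leg 2: γ = 1/√(1 − 0.854²) = 1/√0.2707 = 1.922; τ_2 = 53.80/1.922 = 27.99 μs.
Total proper time: τ_1 + 27.99 = 59.55, so τ_1 = 59.55 − 27.99 = 31.56 μs.
γ_1 = 65.68/31.56 = 2.081; β = √(1 − 1/γ²) = √0.7691.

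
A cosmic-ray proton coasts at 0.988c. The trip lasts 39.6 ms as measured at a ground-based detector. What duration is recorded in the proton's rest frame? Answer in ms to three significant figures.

τ = 6.12 ms

γ = 1/√(1 − 0.988²) = 1/√0.02386 = 6.474
The interval measured at a ground-based detector is the dilated one; the clock in the proton's rest frame measures the proper time τ = Δt/γ = 39.6/6.474 ms.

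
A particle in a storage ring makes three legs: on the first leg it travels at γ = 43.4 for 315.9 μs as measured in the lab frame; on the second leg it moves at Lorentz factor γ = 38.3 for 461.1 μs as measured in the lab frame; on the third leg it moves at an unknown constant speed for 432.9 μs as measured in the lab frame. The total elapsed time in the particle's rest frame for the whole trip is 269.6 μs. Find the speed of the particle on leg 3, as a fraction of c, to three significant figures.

β = 0.816

Leg 1: γ = 43.4; τ_1 = 315.9/43.40 = 7.279 μs.
Leg 2: γ = 38.3; τ_2 = 461.1/38.30 = 12.04 μs.
Leg 3: speed unknown; τ_3 = 432.9/γ_3.
Total proper time: 7.279 + 12.04 + τ_3 = 269.6, so τ_3 = 269.6 − 19.32 = 250.3 μs.
γ_3 = 432.9/250.3 = 1.730; β = √(1 − 1/γ²) = √0.6657.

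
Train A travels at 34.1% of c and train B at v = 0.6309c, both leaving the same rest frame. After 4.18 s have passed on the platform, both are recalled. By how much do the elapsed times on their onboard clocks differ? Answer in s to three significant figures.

|τ_A − τ_B| = 0.686 s

A: β = 0.341; γ = 1/√(1 − 0.341²) = 1/√0.8837 = 1.064; τ_A = 4.18/1.064 = 3.929 s.
B: γ = 1/√(1 − 0.6309²) = 1/√0.6020 = 1.289; τ_B = 4.18/1.289 = 3.243 s.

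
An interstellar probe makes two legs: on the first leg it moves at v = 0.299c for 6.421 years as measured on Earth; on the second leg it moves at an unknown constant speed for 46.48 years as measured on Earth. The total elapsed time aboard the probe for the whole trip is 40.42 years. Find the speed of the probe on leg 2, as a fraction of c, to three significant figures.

Leg 1: γ = 1/√(1 − 0.299²) = 1/√0.9106 = 1.048; τ_1 = 6.421/1.048 = 6.127 years.
Leg 2: speed unknown; τ_2 = 46.48/γ_2.
Total proper time: 6.127 + τ_2 = 40.42, so τ_2 = 40.42 − 6.127 = 34.29 years.
γ_2 = 46.48/34.29 = 1.355; β = √(1 − 1/γ²) = √0.4557.

β = 0.675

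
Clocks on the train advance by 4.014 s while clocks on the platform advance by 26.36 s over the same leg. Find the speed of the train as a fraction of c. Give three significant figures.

v = 0.988c

The proper time is measured on the train (both events occur at the train's location); Δt is measured on the platform. γ = Δt/τ = 26.36/4.014 = 6.567.
β = √(1 − 1/γ²) = √(1 − 0.02319) = √0.9768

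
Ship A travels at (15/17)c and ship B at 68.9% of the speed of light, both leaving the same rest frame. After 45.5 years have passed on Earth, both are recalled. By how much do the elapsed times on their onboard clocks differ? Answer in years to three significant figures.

A: γ = 1/√(1 − (15/17)²) = 17/8 = 2.125; τ_A = 45.5/2.125 = 21.41 years.
B: β = 0.689; γ = 1/√(1 − 0.689²) = 1/√0.5253 = 1.380; τ_B = 45.5/1.380 = 32.98 years.

|τ_A − τ_B| = 11.6 years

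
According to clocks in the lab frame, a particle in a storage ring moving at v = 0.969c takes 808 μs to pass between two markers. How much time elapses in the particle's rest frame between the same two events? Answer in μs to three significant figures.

γ = 1/√(1 − 0.969²) = 1/√0.06104 = 4.048
The interval measured in the lab frame is the dilated one; the clock in the particle's rest frame measures the proper time τ = Δt/γ = 808/4.048 μs.

τ = 200 μs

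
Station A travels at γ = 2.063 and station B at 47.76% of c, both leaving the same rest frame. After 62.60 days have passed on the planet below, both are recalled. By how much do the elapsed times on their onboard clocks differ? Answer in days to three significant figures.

A: γ = 2.063; τ_A = 62.60/2.063 = 30.34 days.
B: β = 0.4776; γ = 1/√(1 − 0.4776²) = 1/√0.7719 = 1.138; τ_B = 62.60/1.138 = 55.00 days.

|τ_A − τ_B| = 24.7 days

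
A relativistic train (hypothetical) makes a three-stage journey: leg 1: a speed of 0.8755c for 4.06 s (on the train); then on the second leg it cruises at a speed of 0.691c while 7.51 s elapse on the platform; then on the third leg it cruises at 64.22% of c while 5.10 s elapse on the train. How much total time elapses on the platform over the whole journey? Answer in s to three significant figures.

Leg 1: γ = 1/√(1 − 0.8755²) = 1/√0.2335 = 2.069; Δt_1 = 2.069 × 4.06 = 8.402 s.
Leg 2: 7.51 s is already measured on the platform.
Leg 3: β = 0.6422; γ = 1/√(1 − 0.6422²) = 1/√0.5876 = 1.305; Δt_3 = 1.305 × 5.10 = 6.653 s.
Total: 8.402 + 7.510 + 6.653 s.

Δt = 22.6 s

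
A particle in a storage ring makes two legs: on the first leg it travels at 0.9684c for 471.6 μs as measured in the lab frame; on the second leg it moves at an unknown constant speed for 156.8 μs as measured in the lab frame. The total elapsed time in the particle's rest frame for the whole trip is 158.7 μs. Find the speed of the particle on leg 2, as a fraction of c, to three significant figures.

β = 0.965

Leg 1: γ = 1/√(1 − 0.9684²) = 1/√0.06220 = 4.010; τ_1 = 471.6/4.010 = 117.6 μs.
Leg 2: speed unknown; τ_2 = 156.8/γ_2.
Total proper time: 117.6 + τ_2 = 158.7, so τ_2 = 158.7 − 117.6 = 41.08 μs.
γ_2 = 156.8/41.08 = 3.817; β = √(1 − 1/γ²) = √0.9314.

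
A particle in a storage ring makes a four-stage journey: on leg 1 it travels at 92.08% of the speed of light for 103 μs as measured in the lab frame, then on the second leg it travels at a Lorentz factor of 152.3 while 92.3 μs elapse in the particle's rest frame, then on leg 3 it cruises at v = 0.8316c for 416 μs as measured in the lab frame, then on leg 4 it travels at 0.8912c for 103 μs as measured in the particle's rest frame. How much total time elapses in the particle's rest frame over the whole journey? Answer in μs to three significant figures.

Leg 1: β = 0.9208; γ = 1/√(1 − 0.9208²) = 1/√0.1521 = 2.564; τ_1 = 103/2.564 = 40.17 μs.
Leg 2: 92.3 μs is already measured in the particle's rest frame.
Leg 3: γ = 1/√(1 − 0.8316²) = 1/√0.3084 = 1.801; τ_3 = 416/1.801 = 231.0 μs.
Leg 4: 103 μs is already measured in the particle's rest frame.
Total: 40.17 + 92.30 + 231.0 + 103.0 μs.

τ = 467 μs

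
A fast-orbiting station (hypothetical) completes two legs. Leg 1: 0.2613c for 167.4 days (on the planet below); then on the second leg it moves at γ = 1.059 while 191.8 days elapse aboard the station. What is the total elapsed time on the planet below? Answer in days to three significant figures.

Leg 1: 167.4 days is already measured on the planet below.
Leg 2: γ = 1.059; Δt_2 = 1.059 × 191.8 = 203.1 days.
Total: 167.4 + 203.1 days.

Δt = 371 days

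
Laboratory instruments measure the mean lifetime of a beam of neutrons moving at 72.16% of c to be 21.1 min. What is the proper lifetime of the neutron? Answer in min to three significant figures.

τ₀ = 14.6 min

β = 0.7216; γ = 1/√(1 − 0.7216²) = 1/√0.4793 = 1.444
The lab-frame lifetime is the dilated interval; the proper lifetime is τ₀ = Δt/γ = 21.1/1.444 min.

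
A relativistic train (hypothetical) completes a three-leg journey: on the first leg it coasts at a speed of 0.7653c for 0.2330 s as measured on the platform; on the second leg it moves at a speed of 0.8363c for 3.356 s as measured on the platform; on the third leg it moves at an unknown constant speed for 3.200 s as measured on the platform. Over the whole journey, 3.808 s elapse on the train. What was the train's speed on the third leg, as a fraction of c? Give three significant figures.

Leg 1: γ = 1/√(1 − 0.7653²) = 1/√0.4143 = 1.554; τ_1 = 0.2330/1.554 = 0.1500 s.
Leg 2: γ = 1/√(1 − 0.8363²) = 1/√0.3006 = 1.824; τ_2 = 3.356/1.824 = 1.840 s.
Leg 3: speed unknown; τ_3 = 3.200/γ_3.
Total proper time: 0.1500 + 1.840 + τ_3 = 3.808, so τ_3 = 3.808 − 1.990 = 1.818 s.
γ_3 = 3.200/1.818 = 1.760; β = √(1 − 1/γ²) = √0.6772.

β = 0.823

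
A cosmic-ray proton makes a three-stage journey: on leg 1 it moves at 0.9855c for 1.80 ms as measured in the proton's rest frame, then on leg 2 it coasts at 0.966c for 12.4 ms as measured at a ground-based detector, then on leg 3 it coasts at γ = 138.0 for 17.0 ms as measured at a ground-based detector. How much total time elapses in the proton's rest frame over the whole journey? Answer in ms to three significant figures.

Leg 1: 1.80 ms is already measured in the proton's rest frame.
Leg 2: γ = 1/√(1 − 0.966²) = 1/√0.06684 = 3.868; τ_2 = 12.4/3.868 = 3.206 ms.
Leg 3: γ = 138.0; τ_3 = 17.0/138.0 = 0.1232 ms.
Total: 1.800 + 3.206 + 0.1232 ms.

τ = 5.13 ms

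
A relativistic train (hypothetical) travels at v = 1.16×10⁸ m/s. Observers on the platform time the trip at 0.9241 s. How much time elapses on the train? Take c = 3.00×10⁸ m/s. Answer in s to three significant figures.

β = 1.16×10⁸/3.00×10⁸ = 0.3867; γ = 1/√(1 − 0.3867²) = 1.084
The interval measured on the platform is the dilated one; the clock on the train measures the proper time τ = Δt/γ = 0.9241/1.084 s.

τ = 0.852 s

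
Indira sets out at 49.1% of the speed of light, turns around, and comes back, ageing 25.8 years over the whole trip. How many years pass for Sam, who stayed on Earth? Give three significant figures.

β = 0.491; γ = 1/√(1 − 0.491²) = 1/√0.7589 = 1.148
Earth-frame duration is the dilated interval: Δt = γτ = 1.148 × 25.8 years.

Δt = 29.6 years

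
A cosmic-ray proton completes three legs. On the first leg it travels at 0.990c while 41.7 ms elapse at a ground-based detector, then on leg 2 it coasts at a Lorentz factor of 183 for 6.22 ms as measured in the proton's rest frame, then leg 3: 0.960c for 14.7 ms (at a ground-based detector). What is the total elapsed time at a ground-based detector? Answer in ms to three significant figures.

Leg 1: 41.7 ms is already measured at a ground-based detector.
Leg 2: γ = 183; Δt_2 = 183.0 × 6.22 = 1138 ms.
Leg 3: 14.7 ms is already measured at a ground-based detector.
Total: 41.70 + 1138 + 14.70 ms.

Δt = 1190 ms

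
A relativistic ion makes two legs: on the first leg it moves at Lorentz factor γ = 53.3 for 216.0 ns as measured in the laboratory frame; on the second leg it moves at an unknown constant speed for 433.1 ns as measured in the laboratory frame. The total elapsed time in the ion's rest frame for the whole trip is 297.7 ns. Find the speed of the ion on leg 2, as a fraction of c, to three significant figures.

Leg 1: γ = 53.3; τ_1 = 216.0/53.30 = 4.053 ns.
Leg 2: speed unknown; τ_2 = 433.1/γ_2.
Total proper time: 4.053 + τ_2 = 297.7, so τ_2 = 297.7 − 4.053 = 293.6 ns.
γ_2 = 433.1/293.6 = 1.475; β = √(1 − 1/γ²) = √0.5403.

β = 0.735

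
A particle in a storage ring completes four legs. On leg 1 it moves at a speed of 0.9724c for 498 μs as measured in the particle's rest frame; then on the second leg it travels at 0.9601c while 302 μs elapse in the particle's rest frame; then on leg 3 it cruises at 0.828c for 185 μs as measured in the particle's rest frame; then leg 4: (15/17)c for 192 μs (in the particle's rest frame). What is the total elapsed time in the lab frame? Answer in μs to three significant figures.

Leg 1: γ = 1/√(1 − 0.9724²) = 1/√0.05444 = 4.286; Δt_1 = 4.286 × 498 = 2134 μs.
Leg 2: γ = 1/√(1 − 0.9601²) = 1/√0.07821 = 3.576; Δt_2 = 3.576 × 302 = 1080 μs.
Leg 3: γ = 1/√(1 − 0.828²) = 1/√0.3144 = 1.783; Δt_3 = 1.783 × 185 = 329.9 μs.
Leg 4: γ = 1/√(1 − (15/17)²) = 17/8 = 2.125; Δt_4 = 2.125 × 192 = 408.0 μs.
Total: 2134 + 1080 + 329.9 + 408.0 μs.

Δt = 3950 μs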